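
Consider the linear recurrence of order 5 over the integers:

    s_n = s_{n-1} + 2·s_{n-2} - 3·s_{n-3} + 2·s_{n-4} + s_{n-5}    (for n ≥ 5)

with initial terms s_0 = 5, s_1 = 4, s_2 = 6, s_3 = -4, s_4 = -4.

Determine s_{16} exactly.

s_5 = 1·-4 + 2·-4 + -3·6 + 2·4 + 1·5 = -17
s_6 = 1·-17 + 2·-4 + -3·-4 + 2·6 + 1·4 = 3
s_7 = 1·3 + 2·-17 + -3·-4 + 2·-4 + 1·6 = -21
s_8 = 1·-21 + 2·3 + -3·-17 + 2·-4 + 1·-4 = 24
s_9 = 1·24 + 2·-21 + -3·3 + 2·-17 + 1·-4 = -65
s_10 = 1·-65 + 2·24 + -3·-21 + 2·3 + 1·-17 = 35
s_11 = 1·35 + 2·-65 + -3·24 + 2·-21 + 1·3 = -206
s_12 = 1·-206 + 2·35 + -3·-65 + 2·24 + 1·-21 = 86
s_13 = 1·86 + 2·-206 + -3·35 + 2·-65 + 1·24 = -537
s_14 = 1·-537 + 2·86 + -3·-206 + 2·35 + 1·-65 = 258
s_15 = 1·258 + 2·-537 + -3·86 + 2·-206 + 1·35 = -1451
s_16 = 1·-1451 + 2·258 + -3·-537 + 2·86 + 1·-206 = 642

642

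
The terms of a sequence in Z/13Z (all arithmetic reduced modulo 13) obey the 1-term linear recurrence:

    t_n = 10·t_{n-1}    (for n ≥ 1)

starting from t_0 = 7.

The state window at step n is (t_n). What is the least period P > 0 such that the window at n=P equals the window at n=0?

6

n=0: window = (7)
n=1: window = (5)
n=2: window = (11)
n=3: window = (6)
n=4: window = (8)
n=5: window = (2)
n=6: window = (7)
window at n=6 equals window at n=0 → period = 6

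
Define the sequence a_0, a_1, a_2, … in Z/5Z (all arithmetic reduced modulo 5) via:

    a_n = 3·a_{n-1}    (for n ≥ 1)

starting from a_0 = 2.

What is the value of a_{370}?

a_1 = 3·2 = 1
a_2 = 3·1 = 3
a_3 = 3·3 = 4
a_4 = 3·4 = 2
(a_4) = (2) = (a_0), so the sequence has period 4.
370 ≡ 2 (mod 4), hence a_370 = a_2 = 3.

3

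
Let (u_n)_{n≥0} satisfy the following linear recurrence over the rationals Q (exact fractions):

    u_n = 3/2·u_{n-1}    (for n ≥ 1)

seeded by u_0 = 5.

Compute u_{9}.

u_1 = 3/2·5 = 15/2
u_2 = 3/2·15/2 = 45/4
u_3 = 3/2·45/4 = 135/8
u_4 = 3/2·135/8 = 405/16
u_5 = 3/2·405/16 = 1215/32
u_6 = 3/2·1215/32 = 3645/64
u_7 = 3/2·3645/64 = 10935/128
u_8 = 3/2·10935/128 = 32805/256
u_9 = 3/2·32805/256 = 98415/512

98415/512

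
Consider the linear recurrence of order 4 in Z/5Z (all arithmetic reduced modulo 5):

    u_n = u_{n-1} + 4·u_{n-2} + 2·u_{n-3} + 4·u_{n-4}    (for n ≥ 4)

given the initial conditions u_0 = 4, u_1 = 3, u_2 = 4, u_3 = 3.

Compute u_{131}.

0

u_4 = 1·3 + 4·4 + 2·3 + 4·4 = 1
u_5 = 1·1 + 4·3 + 2·4 + 4·3 = 3
u_6 = 1·3 + 4·1 + 2·3 + 4·4 = 4
u_7 = 1·4 + 4·3 + 2·1 + 4·3 = 0
u_8 = 1·0 + 4·4 + 2·3 + 4·1 = 1
u_9 = 1·1 + 4·0 + 2·4 + 4·3 = 1
u_10 = 1·1 + 4·1 + 2·0 + 4·4 = 1
u_11 = 1·1 + 4·1 + 2·1 + 4·0 = 2
u_12 = 1·2 + 4·1 + 2·1 + 4·1 = 2
u_13 = 1·2 + 4·2 + 2·1 + 4·1 = 1
u_14 = 1·1 + 4·2 + 2·2 + 4·1 = 2
u_15 = 1·2 + 4·1 + 2·2 + 4·2 = 3
u_16 = 1·3 + 4·2 + 2·1 + 4·2 = 1
u_17 = 1·1 + 4·3 + 2·2 + 4·1 = 1
u_18 = 1·1 + 4·1 + 2·3 + 4·2 = 4
u_19 = 1·4 + 4·1 + 2·1 + 4·3 = 2
u_20 = 1·2 + 4·4 + 2·1 + 4·1 = 4
u_21 = 1·4 + 4·2 + 2·4 + 4·1 = 4
u_22 = 1·4 + 4·4 + 2·2 + 4·4 = 0
u_23 = 1·0 + 4·4 + 2·4 + 4·2 = 2
u_24 = 1·2 + 4·0 + 2·4 + 4·4 = 1
u_25 = 1·1 + 4·2 + 2·0 + 4·4 = 0
u_26 = 1·0 + 4·1 + 2·2 + 4·0 = 3
u_27 = 1·3 + 4·0 + 2·1 + 4·2 = 3
u_28 = 1·3 + 4·3 + 2·0 + 4·1 = 4
u_29 = 1·4 + 4·3 + 2·3 + 4·0 = 2
u_30 = 1·2 + 4·4 + 2·3 + 4·3 = 1
u_31 = 1·1 + 4·2 + 2·4 + 4·3 = 4
u_32 = 1·4 + 4·1 + 2·2 + 4·4 = 3
u_33 = 1·3 + 4·4 + 2·1 + 4·2 = 4
u_34 = 1·4 + 4·3 + 2·4 + 4·1 = 3
(u_31, u_32, u_33, u_34) = (4, 3, 4, 3) = (u_0, u_1, u_2, u_3), so the sequence has period 31.
131 ≡ 7 (mod 31), hence u_131 = u_7 = 0.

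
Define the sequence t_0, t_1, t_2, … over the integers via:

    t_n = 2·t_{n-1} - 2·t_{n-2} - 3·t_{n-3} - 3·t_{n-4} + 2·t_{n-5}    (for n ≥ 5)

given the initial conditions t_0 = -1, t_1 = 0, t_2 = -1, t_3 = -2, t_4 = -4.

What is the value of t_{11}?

-941

t_5 = 2·-4 + -2·-2 + -3·-1 + -3·0 + 2·-1 = -3
t_6 = 2·-3 + -2·-4 + -3·-2 + -3·-1 + 2·0 = 11
t_7 = 2·11 + -2·-3 + -3·-4 + -3·-2 + 2·-1 = 44
t_8 = 2·44 + -2·11 + -3·-3 + -3·-4 + 2·-2 = 83
t_9 = 2·83 + -2·44 + -3·11 + -3·-3 + 2·-4 = 46
t_10 = 2·46 + -2·83 + -3·44 + -3·11 + 2·-3 = -245
t_11 = 2·-245 + -2·46 + -3·83 + -3·44 + 2·11 = -941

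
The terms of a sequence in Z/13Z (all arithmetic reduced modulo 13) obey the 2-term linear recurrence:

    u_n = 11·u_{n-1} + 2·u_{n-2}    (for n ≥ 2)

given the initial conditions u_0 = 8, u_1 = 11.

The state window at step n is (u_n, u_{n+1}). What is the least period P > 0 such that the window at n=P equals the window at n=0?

3

n=0: window = (8, 11)
n=1: window = (11, 7)
n=2: window = (7, 8)
n=3: window = (8, 11)
window at n=3 equals window at n=0 → period = 3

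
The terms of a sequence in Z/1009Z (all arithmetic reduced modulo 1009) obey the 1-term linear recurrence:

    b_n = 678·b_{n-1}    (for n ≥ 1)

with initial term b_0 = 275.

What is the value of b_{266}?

b_1 = 678·275 = 794
b_2 = 678·794 = 535
b_3 = 678·535 = 499
b_4 = 678·499 = 307
b_5 = 678·307 = 292
b_6 = 678·292 = 212
Continuing the recurrence:
  b_7 = 458;  b_8 = 761;  b_9 = 359;  b_10 = 233;  b_11 = 570;  b_12 = 13
  b_13 = 742;  b_14 = 594;  b_15 = 141;  b_16 = 752;  b_17 = 311;  b_18 = 986
  b_19 = 550;  b_20 = 579;  b_21 = 61;  b_22 = 998;  b_23 = 614;  b_24 = 584
  b_25 = 424;  b_26 = 916;  b_27 = 513;  b_28 = 718;  b_29 = 466;  b_30 = 131
  b_31 = 26;  b_32 = 475;  b_33 = 179;  b_34 = 282;  b_35 = 495;  b_36 = 622
  b_37 = 963;  b_38 = 91;  b_39 = 149;  b_40 = 122;  b_41 = 987;  b_42 = 219
  b_43 = 159;  b_44 = 848;  b_45 = 823;  b_46 = 17;  b_47 = 427;  b_48 = 932
  b_49 = 262;  b_50 = 52;  b_51 = 950;  b_52 = 358;  b_53 = 564;  b_54 = 990
  b_55 = 235;  b_56 = 917;  b_57 = 182;  b_58 = 298;  b_59 = 244;  b_60 = 965
  b_61 = 438;  b_62 = 318;  b_63 = 687;  b_64 = 637;  b_65 = 34;  b_66 = 854
  b_67 = 855;  b_68 = 524;  b_69 = 104;  b_70 = 891;  b_71 = 716;  b_72 = 119
  b_73 = 971;  b_74 = 470;  b_75 = 825;  b_76 = 364;  b_77 = 596;  b_78 = 488
  b_79 = 921;  b_80 = 876;  b_81 = 636;  b_82 = 365;  b_83 = 265;  b_84 = 68
  b_85 = 699;  b_86 = 701;  b_87 = 39;  b_88 = 208;  b_89 = 773;  b_90 = 423
  b_91 = 238;  b_92 = 933;  b_93 = 940;  b_94 = 641;  b_95 = 728;  b_96 = 183
  b_97 = 976;  b_98 = 833;  b_99 = 743;  b_100 = 263;  b_101 = 730;  b_102 = 530
  b_103 = 136;  b_104 = 389;  b_105 = 393;  b_106 = 78;  b_107 = 416;  b_108 = 537
  b_109 = 846;  b_110 = 476;  b_111 = 857;  b_112 = 871;  b_113 = 273;  b_114 = 447
  b_115 = 366;  b_116 = 943;  b_117 = 657;  b_118 = 477;  b_119 = 526;  b_120 = 451
  b_121 = 51;  b_122 = 272;  b_123 = 778;  b_124 = 786;  b_125 = 156;  b_126 = 832
  b_127 = 65;  b_128 = 683;  b_129 = 952;  b_130 = 705;  b_131 = 733;  b_132 = 546
  b_133 = 894;  b_134 = 732;  b_135 = 877;  b_136 = 305;  b_137 = 954;  b_138 = 43
  b_139 = 902;  b_140 = 102;  b_141 = 544;  b_142 = 547;  b_143 = 563;  b_144 = 312
  b_145 = 655;  b_146 = 130;  b_147 = 357;  b_148 = 895;  b_149 = 401;  b_150 = 457
  b_151 = 83;  b_152 = 779;  b_153 = 455;  b_154 = 745;  b_155 = 610;  b_156 = 899
  b_157 = 86;  b_158 = 795;  b_159 = 204;  b_160 = 79;  b_161 = 85;  b_162 = 117
  b_163 = 624;  b_164 = 301;  b_165 = 260;  b_166 = 714;  b_167 = 781;  b_168 = 802
  b_169 = 914;  b_170 = 166;  b_171 = 549;  b_172 = 910;  b_173 = 481;  b_174 = 211
  b_175 = 789;  b_176 = 172;  b_177 = 581;  b_178 = 408;  b_179 = 158;  b_180 = 170
  b_181 = 234;  b_182 = 239;  b_183 = 602;  b_184 = 520;  b_185 = 419;  b_186 = 553
  b_187 = 595;  b_188 = 819;  b_189 = 332;  b_190 = 89;  b_191 = 811;  b_192 = 962
  b_193 = 422;  b_194 = 569;  b_195 = 344;  b_196 = 153;  b_197 = 816;  b_198 = 316
  b_199 = 340;  b_200 = 468;  b_201 = 478;  b_202 = 195;  b_203 = 31;  b_204 = 838
  b_205 = 97;  b_206 = 181;  b_207 = 629;  b_208 = 664;  b_209 = 178;  b_210 = 613
  b_211 = 915;  b_212 = 844;  b_213 = 129;  b_214 = 688;  b_215 = 306;  b_216 = 623
  b_217 = 632;  b_218 = 680;  b_219 = 936;  b_220 = 956;  b_221 = 390;  b_222 = 62
  b_223 = 667;  b_224 = 194;  b_225 = 362;  b_226 = 249;  b_227 = 319;  b_228 = 356
  b_229 = 217;  b_230 = 821;  b_231 = 679;  b_232 = 258;  b_233 = 367;  b_234 = 612
  b_235 = 237;  b_236 = 255;  b_237 = 351;  b_238 = 863;  b_239 = 903;  b_240 = 780
  b_241 = 124;  b_242 = 325;  b_243 = 388;  b_244 = 724;  b_245 = 498;  b_246 = 638
  b_247 = 712;  b_248 = 434;  b_249 = 633;  b_250 = 349;  b_251 = 516;  b_252 = 734
  b_253 = 215;  b_254 = 474;  b_255 = 510;  b_256 = 702;  b_257 = 717;  b_258 = 797
  b_259 = 551;  b_260 = 248;  b_261 = 650;  b_262 = 776;  b_263 = 439;  b_264 = 996
b_265 = 678·996 = 267
b_266 = 678·267 = 415

415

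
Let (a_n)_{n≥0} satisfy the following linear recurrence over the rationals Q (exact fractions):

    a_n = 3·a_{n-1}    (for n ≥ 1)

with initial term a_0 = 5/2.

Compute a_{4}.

a_1 = 3·5/2 = 15/2
a_2 = 3·15/2 = 45/2
a_3 = 3·45/2 = 135/2
a_4 = 3·135/2 = 405/2

405/2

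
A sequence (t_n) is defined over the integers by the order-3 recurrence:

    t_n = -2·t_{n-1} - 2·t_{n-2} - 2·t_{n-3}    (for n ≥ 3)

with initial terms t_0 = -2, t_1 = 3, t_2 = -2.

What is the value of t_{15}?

t_3 = -2·-2 + -2·3 + -2·-2 = 2
t_4 = -2·2 + -2·-2 + -2·3 = -6
t_5 = -2·-6 + -2·2 + -2·-2 = 12
t_6 = -2·12 + -2·-6 + -2·2 = -16
t_7 = -2·-16 + -2·12 + -2·-6 = 20
t_8 = -2·20 + -2·-16 + -2·12 = -32
t_9 = -2·-32 + -2·20 + -2·-16 = 56
t_10 = -2·56 + -2·-32 + -2·20 = -88
t_11 = -2·-88 + -2·56 + -2·-32 = 128
t_12 = -2·128 + -2·-88 + -2·56 = -192
t_13 = -2·-192 + -2·128 + -2·-88 = 304
t_14 = -2·304 + -2·-192 + -2·128 = -480
t_15 = -2·-480 + -2·304 + -2·-192 = 736

736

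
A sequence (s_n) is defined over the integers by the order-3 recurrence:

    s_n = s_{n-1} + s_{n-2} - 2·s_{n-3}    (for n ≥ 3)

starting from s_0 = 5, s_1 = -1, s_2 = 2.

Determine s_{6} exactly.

-5

s_3 = 1·2 + 1·-1 + -2·5 = -9
s_4 = 1·-9 + 1·2 + -2·-1 = -5
s_5 = 1·-5 + 1·-9 + -2·2 = -18
s_6 = 1·-18 + 1·-5 + -2·-9 = -5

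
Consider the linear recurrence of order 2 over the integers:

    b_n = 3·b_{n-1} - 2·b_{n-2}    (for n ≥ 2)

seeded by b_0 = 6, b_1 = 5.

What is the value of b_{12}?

-4089

b_2 = 3·5 + -2·6 = 3
b_3 = 3·3 + -2·5 = -1
b_4 = 3·-1 + -2·3 = -9
b_5 = 3·-9 + -2·-1 = -25
b_6 = 3·-25 + -2·-9 = -57
b_7 = 3·-57 + -2·-25 = -121
b_8 = 3·-121 + -2·-57 = -249
b_9 = 3·-249 + -2·-121 = -505
b_10 = 3·-505 + -2·-249 = -1017
b_11 = 3·-1017 + -2·-505 = -2041
b_12 = 3·-2041 + -2·-1017 = -4089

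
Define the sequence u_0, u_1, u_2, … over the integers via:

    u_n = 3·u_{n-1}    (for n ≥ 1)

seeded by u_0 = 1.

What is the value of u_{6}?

u_1 = 3·1 = 3
u_2 = 3·3 = 9
u_3 = 3·9 = 27
u_4 = 3·27 = 81
u_5 = 3·81 = 243
u_6 = 3·243 = 729

729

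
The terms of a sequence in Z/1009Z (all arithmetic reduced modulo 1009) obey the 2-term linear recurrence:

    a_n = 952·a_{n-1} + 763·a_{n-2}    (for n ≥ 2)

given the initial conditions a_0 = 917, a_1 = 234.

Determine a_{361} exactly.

a_2 = 952·234 + 763·917 = 213
a_3 = 952·213 + 763·234 = 925
a_4 = 952·925 + 763·213 = 822
a_5 = 952·822 + 763·925 = 44
a_6 = 952·44 + 763·822 = 107
a_7 = 952·107 + 763·44 = 230
a_8 = 952·230 + 763·107 = 928
a_9 = 952·928 + 763·230 = 505
a_10 = 952·505 + 763·928 = 222
a_11 = 952·222 + 763·505 = 340
a_12 = 952·340 + 763·222 = 674
a_13 = 952·674 + 763·340 = 31
a_14 = 952·31 + 763·674 = 932
a_15 = 952·932 + 763·31 = 799
a_16 = 952·799 + 763·932 = 642
a_17 = 952·642 + 763·799 = 940
a_18 = 952·940 + 763·642 = 378
a_19 = 952·378 + 763·940 = 473
a_20 = 952·473 + 763·378 = 122
a_21 = 952·122 + 763·473 = 795
a_22 = 952·795 + 763·122 = 348
a_23 = 952·348 + 763·795 = 520
a_24 = 952·520 + 763·348 = 787
a_25 = 952·787 + 763·520 = 769
a_26 = 952·769 + 763·787 = 689
a_27 = 952·689 + 763·769 = 596
a_28 = 952·596 + 763·689 = 352
a_29 = 952·352 + 763·596 = 814
a_30 = 952·814 + 763·352 = 198
a_31 = 952·198 + 763·814 = 360
a_32 = 952·360 + 763·198 = 393
a_33 = 952·393 + 763·360 = 29
a_34 = 952·29 + 763·393 = 551
a_35 = 952·551 + 763·29 = 810
a_36 = 952·810 + 763·551 = 913
a_37 = 952·913 + 763·810 = 949
a_38 = 952·949 + 763·913 = 802
a_39 = 952·802 + 763·949 = 325
a_40 = 952·325 + 763·802 = 109
a_41 = 952·109 + 763·325 = 611
a_42 = 952·611 + 763·109 = 917
a_43 = 952·917 + 763·611 = 234
(a_42, a_43) = (917, 234) = (a_0, a_1), so the sequence has period 42.
361 ≡ 25 (mod 42), hence a_361 = a_25 = 769.

769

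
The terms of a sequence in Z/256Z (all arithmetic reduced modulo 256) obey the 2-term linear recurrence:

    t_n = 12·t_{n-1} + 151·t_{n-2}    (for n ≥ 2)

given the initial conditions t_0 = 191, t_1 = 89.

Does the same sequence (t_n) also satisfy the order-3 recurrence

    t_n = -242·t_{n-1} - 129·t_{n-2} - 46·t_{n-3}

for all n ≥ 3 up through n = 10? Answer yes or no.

Terms t_0..t_10: 191, 89, 213, 123, 103, 97, 77, 211, 79, 41, 133
n=3: candidate gives 123, actual t_3 = 123 ✓
n=4: candidate gives 103, actual t_4 = 103 ✓
n=5: candidate gives 97, actual t_5 = 97 ✓
n=6: candidate gives 77, actual t_6 = 77 ✓
n=7: candidate gives 211, actual t_7 = 211 ✓
n=8: candidate gives 79, actual t_8 = 79 ✓
n=9: candidate gives 41, actual t_9 = 41 ✓
n=10: candidate gives 133, actual t_10 = 133 ✓

yes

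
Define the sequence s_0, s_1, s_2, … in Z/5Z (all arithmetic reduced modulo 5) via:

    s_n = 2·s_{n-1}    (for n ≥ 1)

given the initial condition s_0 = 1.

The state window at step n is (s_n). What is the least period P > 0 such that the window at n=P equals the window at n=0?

n=0: window = (1)
n=1: window = (2)
n=2: window = (4)
n=3: window = (3)
n=4: window = (1)
window at n=4 equals window at n=0 → period = 4

4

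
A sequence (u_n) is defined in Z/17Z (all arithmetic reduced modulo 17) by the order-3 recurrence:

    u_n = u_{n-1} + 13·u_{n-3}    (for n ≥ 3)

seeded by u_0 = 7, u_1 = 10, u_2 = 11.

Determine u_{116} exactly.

u_3 = 1·11 + 0·10 + 13·7 = 0
u_4 = 1·0 + 0·11 + 13·10 = 11
u_5 = 1·11 + 0·0 + 13·11 = 1
u_6 = 1·1 + 0·11 + 13·0 = 1
u_7 = 1·1 + 0·1 + 13·11 = 8
u_8 = 1·8 + 0·1 + 13·1 = 4
u_9 = 1·4 + 0·8 + 13·1 = 0
u_10 = 1·0 + 0·4 + 13·8 = 2
u_11 = 1·2 + 0·0 + 13·4 = 3
u_12 = 1·3 + 0·2 + 13·0 = 3
u_13 = 1·3 + 0·3 + 13·2 = 12
u_14 = 1·12 + 0·3 + 13·3 = 0
u_15 = 1·0 + 0·12 + 13·3 = 5
u_16 = 1·5 + 0·0 + 13·12 = 8
u_17 = 1·8 + 0·5 + 13·0 = 8
u_18 = 1·8 + 0·8 + 13·5 = 5
u_19 = 1·5 + 0·8 + 13·8 = 7
u_20 = 1·7 + 0·5 + 13·8 = 9
u_21 = 1·9 + 0·7 + 13·5 = 6
u_22 = 1·6 + 0·9 + 13·7 = 12
u_23 = 1·12 + 0·6 + 13·9 = 10
u_24 = 1·10 + 0·12 + 13·6 = 3
u_25 = 1·3 + 0·10 + 13·12 = 6
u_26 = 1·6 + 0·3 + 13·10 = 0
u_27 = 1·0 + 0·6 + 13·3 = 5
u_28 = 1·5 + 0·0 + 13·6 = 15
u_29 = 1·15 + 0·5 + 13·0 = 15
u_30 = 1·15 + 0·15 + 13·5 = 12
u_31 = 1·12 + 0·15 + 13·15 = 3
u_32 = 1·3 + 0·12 + 13·15 = 11
u_33 = 1·11 + 0·3 + 13·12 = 14
u_34 = 1·14 + 0·11 + 13·3 = 2
u_35 = 1·2 + 0·14 + 13·11 = 9
u_36 = 1·9 + 0·2 + 13·14 = 4
u_37 = 1·4 + 0·9 + 13·2 = 13
u_38 = 1·13 + 0·4 + 13·9 = 11
u_39 = 1·11 + 0·13 + 13·4 = 12
u_40 = 1·12 + 0·11 + 13·13 = 11
u_41 = 1·11 + 0·12 + 13·11 = 1
u_42 = 1·1 + 0·11 + 13·12 = 4
u_43 = 1·4 + 0·1 + 13·11 = 11
u_44 = 1·11 + 0·4 + 13·1 = 7
u_45 = 1·7 + 0·11 + 13·4 = 8
u_46 = 1·8 + 0·7 + 13·11 = 15
u_47 = 1·15 + 0·8 + 13·7 = 4
u_48 = 1·4 + 0·15 + 13·8 = 6
u_49 = 1·6 + 0·4 + 13·15 = 14
u_50 = 1·14 + 0·6 + 13·4 = 15
u_51 = 1·15 + 0·14 + 13·6 = 8
u_52 = 1·8 + 0·15 + 13·14 = 3
u_53 = 1·3 + 0·8 + 13·15 = 11
u_54 = 1·11 + 0·3 + 13·8 = 13
u_55 = 1·13 + 0·11 + 13·3 = 1
u_56 = 1·1 + 0·13 + 13·11 = 8
u_57 = 1·8 + 0·1 + 13·13 = 7
u_58 = 1·7 + 0·8 + 13·1 = 3
u_59 = 1·3 + 0·7 + 13·8 = 5
u_60 = 1·5 + 0·3 + 13·7 = 11
u_61 = 1·11 + 0·5 + 13·3 = 16
u_62 = 1·16 + 0·11 + 13·5 = 13
u_63 = 1·13 + 0·16 + 13·11 = 3
u_64 = 1·3 + 0·13 + 13·16 = 7
u_65 = 1·7 + 0·3 + 13·13 = 6
u_66 = 1·6 + 0·7 + 13·3 = 11
u_67 = 1·11 + 0·6 + 13·7 = 0
u_68 = 1·0 + 0·11 + 13·6 = 10
u_69 = 1·10 + 0·0 + 13·11 = 0
u_70 = 1·0 + 0·10 + 13·0 = 0
u_71 = 1·0 + 0·0 + 13·10 = 11
u_72 = 1·11 + 0·0 + 13·0 = 11
u_73 = 1·11 + 0·11 + 13·0 = 11
u_74 = 1·11 + 0·11 + 13·11 = 1
u_75 = 1·1 + 0·11 + 13·11 = 8
u_76 = 1·8 + 0·1 + 13·11 = 15
u_77 = 1·15 + 0·8 + 13·1 = 11
u_78 = 1·11 + 0·15 + 13·8 = 13
u_79 = 1·13 + 0·11 + 13·15 = 4
u_80 = 1·4 + 0·13 + 13·11 = 11
u_81 = 1·11 + 0·4 + 13·13 = 10
u_82 = 1·10 + 0·11 + 13·4 = 11
u_83 = 1·11 + 0·10 + 13·11 = 1
u_84 = 1·1 + 0·11 + 13·10 = 12
u_85 = 1·12 + 0·1 + 13·11 = 2
u_86 = 1·2 + 0·12 + 13·1 = 15
u_87 = 1·15 + 0·2 + 13·12 = 1
u_88 = 1·1 + 0·15 + 13·2 = 10
u_89 = 1·10 + 0·1 + 13·15 = 1
u_90 = 1·1 + 0·10 + 13·1 = 14
u_91 = 1·14 + 0·1 + 13·10 = 8
u_92 = 1·8 + 0·14 + 13·1 = 4
u_93 = 1·4 + 0·8 + 13·14 = 16
u_94 = 1·16 + 0·4 + 13·8 = 1
u_95 = 1·1 + 0·16 + 13·4 = 2
u_96 = 1·2 + 0·1 + 13·16 = 6
u_97 = 1·6 + 0·2 + 13·1 = 2
u_98 = 1·2 + 0·6 + 13·2 = 11
u_99 = 1·11 + 0·2 + 13·6 = 4
u_100 = 1·4 + 0·11 + 13·2 = 13
u_101 = 1·13 + 0·4 + 13·11 = 3
u_102 = 1·3 + 0·13 + 13·4 = 4
u_103 = 1·4 + 0·3 + 13·13 = 3
u_104 = 1·3 + 0·4 + 13·3 = 8
u_105 = 1·8 + 0·3 + 13·4 = 9
u_106 = 1·9 + 0·8 + 13·3 = 14
u_107 = 1·14 + 0·9 + 13·8 = 16
u_108 = 1·16 + 0·14 + 13·9 = 14
u_109 = 1·14 + 0·16 + 13·14 = 9
u_110 = 1·9 + 0·14 + 13·16 = 13
u_111 = 1·13 + 0·9 + 13·14 = 8
u_112 = 1·8 + 0·13 + 13·9 = 6
u_113 = 1·6 + 0·8 + 13·13 = 5
u_114 = 1·5 + 0·6 + 13·8 = 7
u_115 = 1·7 + 0·5 + 13·6 = 0
u_116 = 1·0 + 0·7 + 13·5 = 14

14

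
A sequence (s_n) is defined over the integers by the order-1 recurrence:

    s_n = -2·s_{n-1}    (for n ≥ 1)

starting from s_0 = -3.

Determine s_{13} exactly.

24576

s_1 = -2·-3 = 6
s_2 = -2·6 = -12
s_3 = -2·-12 = 24
s_4 = -2·24 = -48
s_5 = -2·-48 = 96
s_6 = -2·96 = -192
s_7 = -2·-192 = 384
s_8 = -2·384 = -768
s_9 = -2·-768 = 1536
s_10 = -2·1536 = -3072
s_11 = -2·-3072 = 6144
s_12 = -2·6144 = -12288
s_13 = -2·-12288 = 24576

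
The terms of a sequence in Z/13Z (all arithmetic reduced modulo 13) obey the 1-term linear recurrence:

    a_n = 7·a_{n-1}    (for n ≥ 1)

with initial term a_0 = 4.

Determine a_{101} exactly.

5

a_1 = 7·4 = 2
a_2 = 7·2 = 1
a_3 = 7·1 = 7
a_4 = 7·7 = 10
a_5 = 7·10 = 5
a_6 = 7·5 = 9
a_7 = 7·9 = 11
a_8 = 7·11 = 12
a_9 = 7·12 = 6
a_10 = 7·6 = 3
a_11 = 7·3 = 8
a_12 = 7·8 = 4
(a_12) = (4) = (a_0), so the sequence has period 12.
101 ≡ 5 (mod 12), hence a_101 = a_5 = 5.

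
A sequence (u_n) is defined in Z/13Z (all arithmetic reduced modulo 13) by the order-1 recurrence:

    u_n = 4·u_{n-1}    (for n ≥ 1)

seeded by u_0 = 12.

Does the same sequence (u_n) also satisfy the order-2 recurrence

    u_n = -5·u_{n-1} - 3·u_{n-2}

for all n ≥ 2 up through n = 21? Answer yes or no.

Terms u_0..u_21: 12, 9, 10, 1, 4, 3, 12, 9, 10, 1, 4, 3, 12, 9, 10, 1, 4, 3, 12, 9, 10, 1
n=2: candidate gives 10, actual u_2 = 10 ✓
n=3: candidate gives 1, actual u_3 = 1 ✓
n=4: candidate gives 4, actual u_4 = 4 ✓
n=5: candidate gives 3, actual u_5 = 3 ✓
n=6: candidate gives 12, actual u_6 = 12 ✓
n=7: candidate gives 9, actual u_7 = 9 ✓
n=8: candidate gives 10, actual u_8 = 10 ✓
n=9: candidate gives 1, actual u_9 = 1 ✓
n=10: candidate gives 4, actual u_10 = 4 ✓
n=11: candidate gives 3, actual u_11 = 3 ✓
n=12: candidate gives 12, actual u_12 = 12 ✓
n=13: candidate gives 9, actual u_13 = 9 ✓
n=14: candidate gives 10, actual u_14 = 10 ✓
n=15: candidate gives 1, actual u_15 = 1 ✓
n=16: candidate gives 4, actual u_16 = 4 ✓
n=17: candidate gives 3, actual u_17 = 3 ✓
n=18: candidate gives 12, actual u_18 = 12 ✓
n=19: candidate gives 9, actual u_19 = 9 ✓
n=20: candidate gives 10, actual u_20 = 10 ✓
n=21: candidate gives 1, actual u_21 = 1 ✓

yes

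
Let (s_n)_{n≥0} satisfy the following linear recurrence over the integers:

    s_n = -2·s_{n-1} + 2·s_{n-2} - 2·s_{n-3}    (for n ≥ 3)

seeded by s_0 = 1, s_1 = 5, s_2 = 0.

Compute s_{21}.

1945826816

s_3 = -2·0 + 2·5 + -2·1 = 8
s_4 = -2·8 + 2·0 + -2·5 = -26
s_5 = -2·-26 + 2·8 + -2·0 = 68
s_6 = -2·68 + 2·-26 + -2·8 = -204
s_7 = -2·-204 + 2·68 + -2·-26 = 596
s_8 = -2·596 + 2·-204 + -2·68 = -1736
s_9 = -2·-1736 + 2·596 + -2·-204 = 5072
s_10 = -2·5072 + 2·-1736 + -2·596 = -14808
s_11 = -2·-14808 + 2·5072 + -2·-1736 = 43232
s_12 = -2·43232 + 2·-14808 + -2·5072 = -126224
s_13 = -2·-126224 + 2·43232 + -2·-14808 = 368528
s_14 = -2·368528 + 2·-126224 + -2·43232 = -1075968
s_15 = -2·-1075968 + 2·368528 + -2·-126224 = 3141440
s_16 = -2·3141440 + 2·-1075968 + -2·368528 = -9171872
s_17 = -2·-9171872 + 2·3141440 + -2·-1075968 = 26778560
s_18 = -2·26778560 + 2·-9171872 + -2·3141440 = -78183744
s_19 = -2·-78183744 + 2·26778560 + -2·-9171872 = 228268352
s_20 = -2·228268352 + 2·-78183744 + -2·26778560 = -666461312
s_21 = -2·-666461312 + 2·228268352 + -2·-78183744 = 1945826816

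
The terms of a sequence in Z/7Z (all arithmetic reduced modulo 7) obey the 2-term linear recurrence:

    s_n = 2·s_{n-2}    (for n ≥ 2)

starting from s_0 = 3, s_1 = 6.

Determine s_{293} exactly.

3

s_2 = 0·6 + 2·3 = 6
s_3 = 0·6 + 2·6 = 5
s_4 = 0·5 + 2·6 = 5
s_5 = 0·5 + 2·5 = 3
s_6 = 0·3 + 2·5 = 3
s_7 = 0·3 + 2·3 = 6
(s_6, s_7) = (3, 6) = (s_0, s_1), so the sequence has period 6.
293 ≡ 5 (mod 6), hence s_293 = s_5 = 3.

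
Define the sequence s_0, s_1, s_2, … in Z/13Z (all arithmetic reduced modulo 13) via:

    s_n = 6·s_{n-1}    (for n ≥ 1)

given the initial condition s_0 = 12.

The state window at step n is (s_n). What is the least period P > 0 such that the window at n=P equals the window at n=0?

n=0: window = (12)
n=1: window = (7)
n=2: window = (3)
n=3: window = (5)
n=4: window = (4)
n=5: window = (11)
n=6: window = (1)
n=7: window = (6)
n=8: window = (10)
n=9: window = (8)
n=10: window = (9)
n=11: window = (2)
n=12: window = (12)
window at n=12 equals window at n=0 → period = 12

12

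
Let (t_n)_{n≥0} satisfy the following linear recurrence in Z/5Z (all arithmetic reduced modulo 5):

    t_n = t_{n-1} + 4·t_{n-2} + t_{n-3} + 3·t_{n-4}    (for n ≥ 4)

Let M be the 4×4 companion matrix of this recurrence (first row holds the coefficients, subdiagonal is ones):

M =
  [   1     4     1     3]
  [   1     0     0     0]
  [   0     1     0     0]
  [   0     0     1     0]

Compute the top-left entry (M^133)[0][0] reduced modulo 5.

(M^133)[0][0] is the top entry after applying M 133 times to the unit state (1, 0, 0, 0). Equivalently it is h_{136} for the auxiliary sequence (h_n) obeying the same recurrence with h_3 = 1 and h_i = 0 for 0 ≤ i < 3:
h_4 = 1·1 + 4·0 + 1·0 + 3·0 = 1
h_5 = 1·1 + 4·1 + 1·0 + 3·0 = 0
h_6 = 1·0 + 4·1 + 1·1 + 3·0 = 0
h_7 = 1·0 + 4·0 + 1·1 + 3·1 = 4
h_8 = 1·4 + 4·0 + 1·0 + 3·1 = 2
h_9 = 1·2 + 4·4 + 1·0 + 3·0 = 3
h_10 = 1·3 + 4·2 + 1·4 + 3·0 = 0
h_11 = 1·0 + 4·3 + 1·2 + 3·4 = 1
h_12 = 1·1 + 4·0 + 1·3 + 3·2 = 0
h_13 = 1·0 + 4·1 + 1·0 + 3·3 = 3
h_14 = 1·3 + 4·0 + 1·1 + 3·0 = 4
h_15 = 1·4 + 4·3 + 1·0 + 3·1 = 4
h_16 = 1·4 + 4·4 + 1·3 + 3·0 = 3
h_17 = 1·3 + 4·4 + 1·4 + 3·3 = 2
h_18 = 1·2 + 4·3 + 1·4 + 3·4 = 0
h_19 = 1·0 + 4·2 + 1·3 + 3·4 = 3
h_20 = 1·3 + 4·0 + 1·2 + 3·3 = 4
h_21 = 1·4 + 4·3 + 1·0 + 3·2 = 2
h_22 = 1·2 + 4·4 + 1·3 + 3·0 = 1
h_23 = 1·1 + 4·2 + 1·4 + 3·3 = 2
h_24 = 1·2 + 4·1 + 1·2 + 3·4 = 0
h_25 = 1·0 + 4·2 + 1·1 + 3·2 = 0
h_26 = 1·0 + 4·0 + 1·2 + 3·1 = 0
h_27 = 1·0 + 4·0 + 1·0 + 3·2 = 1
(h_24, h_25, h_26, h_27) = (0, 0, 0, 1) = (h_0, h_1, h_2, h_3), so the sequence has period 24.
136 ≡ 16 (mod 24), hence h_136 = h_16 = 3.

3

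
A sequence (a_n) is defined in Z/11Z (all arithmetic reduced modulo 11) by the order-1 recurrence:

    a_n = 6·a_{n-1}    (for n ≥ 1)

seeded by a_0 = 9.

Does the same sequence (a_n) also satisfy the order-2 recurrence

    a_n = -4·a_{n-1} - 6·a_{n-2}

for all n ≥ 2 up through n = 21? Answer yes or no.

Terms a_0..a_21: 9, 10, 5, 8, 4, 2, 1, 6, 3, 7, 9, 10, 5, 8, 4, 2, 1, 6, 3, 7, 9, 10
n=2: candidate gives 5, actual a_2 = 5 ✓
n=3: candidate gives 8, actual a_3 = 8 ✓
n=4: candidate gives 4, actual a_4 = 4 ✓
n=5: candidate gives 2, actual a_5 = 2 ✓
n=6: candidate gives 1, actual a_6 = 1 ✓
n=7: candidate gives 6, actual a_7 = 6 ✓
n=8: candidate gives 3, actual a_8 = 3 ✓
n=9: candidate gives 7, actual a_9 = 7 ✓
n=10: candidate gives 9, actual a_10 = 9 ✓
n=11: candidate gives 10, actual a_11 = 10 ✓
n=12: candidate gives 5, actual a_12 = 5 ✓
n=13: candidate gives 8, actual a_13 = 8 ✓
n=14: candidate gives 4, actual a_14 = 4 ✓
n=15: candidate gives 2, actual a_15 = 2 ✓
n=16: candidate gives 1, actual a_16 = 1 ✓
n=17: candidate gives 6, actual a_17 = 6 ✓
n=18: candidate gives 3, actual a_18 = 3 ✓
n=19: candidate gives 7, actual a_19 = 7 ✓
n=20: candidate gives 9, actual a_20 = 9 ✓
n=21: candidate gives 10, actual a_21 = 10 ✓

yes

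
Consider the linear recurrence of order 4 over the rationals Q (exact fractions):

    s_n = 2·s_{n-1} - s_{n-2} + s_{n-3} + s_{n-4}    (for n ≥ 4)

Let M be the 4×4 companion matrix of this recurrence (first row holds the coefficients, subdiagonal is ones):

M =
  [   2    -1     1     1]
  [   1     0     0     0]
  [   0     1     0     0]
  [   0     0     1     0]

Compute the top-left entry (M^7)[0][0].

(M^7)[0][0] is the top entry after applying M 7 times to the unit state (1, 0, 0, 0). Equivalently it is h_{10} for the auxiliary sequence (h_n) obeying the same recurrence with h_3 = 1 and h_i = 0 for 0 ≤ i < 3:
h_4 = 2·1 + -1·0 + 1·0 + 1·0 = 2
h_5 = 2·2 + -1·1 + 1·0 + 1·0 = 3
h_6 = 2·3 + -1·2 + 1·1 + 1·0 = 5
h_7 = 2·5 + -1·3 + 1·2 + 1·1 = 10
h_8 = 2·10 + -1·5 + 1·3 + 1·2 = 20
h_9 = 2·20 + -1·10 + 1·5 + 1·3 = 38
h_10 = 2·38 + -1·20 + 1·10 + 1·5 = 71

71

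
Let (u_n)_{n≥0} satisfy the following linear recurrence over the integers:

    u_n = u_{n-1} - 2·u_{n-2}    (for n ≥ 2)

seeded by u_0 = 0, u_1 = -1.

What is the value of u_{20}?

u_2 = 1·-1 + -2·0 = -1
u_3 = 1·-1 + -2·-1 = 1
u_4 = 1·1 + -2·-1 = 3
u_5 = 1·3 + -2·1 = 1
u_6 = 1·1 + -2·3 = -5
u_7 = 1·-5 + -2·1 = -7
u_8 = 1·-7 + -2·-5 = 3
u_9 = 1·3 + -2·-7 = 17
u_10 = 1·17 + -2·3 = 11
u_11 = 1·11 + -2·17 = -23
u_12 = 1·-23 + -2·11 = -45
u_13 = 1·-45 + -2·-23 = 1
u_14 = 1·1 + -2·-45 = 91
u_15 = 1·91 + -2·1 = 89
u_16 = 1·89 + -2·91 = -93
u_17 = 1·-93 + -2·89 = -271
u_18 = 1·-271 + -2·-93 = -85
u_19 = 1·-85 + -2·-271 = 457
u_20 = 1·457 + -2·-85 = 627

627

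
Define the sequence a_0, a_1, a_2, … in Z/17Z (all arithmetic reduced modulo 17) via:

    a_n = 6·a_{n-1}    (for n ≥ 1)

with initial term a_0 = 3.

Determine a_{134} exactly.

a_1 = 6·3 = 1
a_2 = 6·1 = 6
a_3 = 6·6 = 2
a_4 = 6·2 = 12
a_5 = 6·12 = 4
a_6 = 6·4 = 7
a_7 = 6·7 = 8
a_8 = 6·8 = 14
a_9 = 6·14 = 16
a_10 = 6·16 = 11
a_11 = 6·11 = 15
a_12 = 6·15 = 5
a_13 = 6·5 = 13
a_14 = 6·13 = 10
a_15 = 6·10 = 9
a_16 = 6·9 = 3
(a_16) = (3) = (a_0), so the sequence has period 16.
134 ≡ 6 (mod 16), hence a_134 = a_6 = 7.

7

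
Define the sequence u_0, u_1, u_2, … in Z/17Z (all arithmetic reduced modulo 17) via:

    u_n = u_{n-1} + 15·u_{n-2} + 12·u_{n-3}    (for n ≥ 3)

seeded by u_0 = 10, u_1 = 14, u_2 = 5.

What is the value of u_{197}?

14

u_3 = 1·5 + 15·14 + 12·10 = 12
u_4 = 1·12 + 15·5 + 12·14 = 0
u_5 = 1·0 + 15·12 + 12·5 = 2
u_6 = 1·2 + 15·0 + 12·12 = 10
u_7 = 1·10 + 15·2 + 12·0 = 6
u_8 = 1·6 + 15·10 + 12·2 = 10
Continuing the recurrence:
  u_9 = 16;  u_10 = 0;  u_11 = 3;  u_12 = 8;  u_13 = 2;  u_14 = 5
  u_15 = 12;  u_16 = 9;  u_17 = 11;  u_18 = 1;  u_19 = 2;  u_20 = 13
  u_21 = 4;  u_22 = 2;  u_23 = 14;  u_24 = 7;  u_25 = 3;  u_26 = 4
  u_27 = 14;  u_28 = 8;  u_29 = 11;  u_30 = 10;  u_31 = 16;  u_32 = 9
  u_33 = 12;  u_34 = 16;  u_35 = 15;  u_36 = 8;  u_37 = 0;  u_38 = 11
  u_39 = 5;  u_40 = 0;  u_41 = 3;  u_42 = 12;  u_43 = 6;  u_44 = 1
  u_45 = 14;  u_46 = 16;  u_47 = 0;  u_48 = 0;  u_49 = 5;  u_50 = 5
  u_51 = 12;  u_52 = 11;  u_53 = 13;  u_54 = 16;  u_55 = 3;  u_56 = 8
  u_57 = 7;  u_58 = 10;  u_59 = 7;  u_60 = 3;  u_61 = 7;  u_62 = 0
  u_63 = 5;  u_64 = 4;  u_65 = 11;  u_66 = 12;  u_67 = 4;  u_68 = 10
  u_69 = 10;  u_70 = 4;  u_71 = 2;  u_72 = 12;  u_73 = 5;  u_74 = 5
  u_75 = 3;  u_76 = 2;  u_77 = 5;  u_78 = 3;  u_79 = 0;  u_80 = 3
  u_81 = 5;  u_82 = 16;  u_83 = 8;  u_84 = 2;  u_85 = 8;  u_86 = 15
  u_87 = 6;  u_88 = 4;  u_89 = 2;  u_90 = 15;  u_91 = 8;  u_92 = 2
  u_93 = 13;  u_94 = 3;  u_95 = 1;  u_96 = 15;  u_97 = 15;  u_98 = 14
  u_99 = 11;  u_100 = 10;  u_101 = 3;  u_102 = 13;  u_103 = 8;  u_104 = 1
  u_105 = 5;  u_106 = 14;  u_107 = 16;  u_108 = 14;  u_109 = 14;  u_110 = 8
  u_111 = 12;  u_112 = 11;  u_113 = 15;  u_114 = 1;  u_115 = 1;  u_116 = 9
  u_117 = 2;  u_118 = 13;  u_119 = 15;  u_120 = 13;  u_121 = 3;  u_122 = 4
  u_123 = 1;  u_124 = 12;  u_125 = 7;  u_126 = 12;  u_127 = 6;  u_128 = 15
  u_129 = 11;  u_130 = 2;  u_131 = 7;  u_132 = 16;  u_133 = 9;  u_134 = 10
  u_135 = 14;  u_136 = 0;  u_137 = 7;  u_138 = 5;  u_139 = 8;  u_140 = 14
  u_141 = 7;  u_142 = 7;  u_143 = 8;  u_144 = 10;  u_145 = 10;  u_146 = 1
  u_147 = 16;  u_148 = 15;  u_149 = 12;  u_150 = 4;  u_151 = 7;  u_152 = 7
  u_153 = 7;  u_154 = 9;  u_155 = 11;  u_156 = 9;  u_157 = 10;  u_158 = 5
  u_159 = 8;  u_160 = 16;  u_161 = 9;  u_162 = 5;  u_163 = 9;  u_164 = 5
  u_165 = 13;  u_166 = 9;  u_167 = 9;  u_168 = 11;  u_169 = 16;  u_170 = 0
  u_171 = 15;  u_172 = 3;  u_173 = 7;  u_174 = 11;  u_175 = 16;  u_176 = 10
  u_177 = 8;  u_178 = 10;  u_179 = 12;  u_180 = 3;  u_181 = 14;  u_182 = 16
  u_183 = 7;  u_184 = 7;  u_185 = 15;  u_186 = 0;  u_187 = 3;  u_188 = 13
  u_189 = 7;  u_190 = 0;  u_191 = 6;  u_192 = 5;  u_193 = 10;  u_194 = 4
  u_195 = 10
u_196 = 1·10 + 15·4 + 12·10 = 3
u_197 = 1·3 + 15·10 + 12·4 = 14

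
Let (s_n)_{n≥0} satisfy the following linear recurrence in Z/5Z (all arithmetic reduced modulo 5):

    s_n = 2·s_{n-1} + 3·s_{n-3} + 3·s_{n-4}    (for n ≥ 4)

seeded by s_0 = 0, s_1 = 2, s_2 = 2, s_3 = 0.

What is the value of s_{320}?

s_4 = 2·0 + 0·2 + 3·2 + 3·0 = 1
s_5 = 2·1 + 0·0 + 3·2 + 3·2 = 4
s_6 = 2·4 + 0·1 + 3·0 + 3·2 = 4
s_7 = 2·4 + 0·4 + 3·1 + 3·0 = 1
s_8 = 2·1 + 0·4 + 3·4 + 3·1 = 2
s_9 = 2·2 + 0·1 + 3·4 + 3·4 = 3
s_10 = 2·3 + 0·2 + 3·1 + 3·4 = 1
s_11 = 2·1 + 0·3 + 3·2 + 3·1 = 1
s_12 = 2·1 + 0·1 + 3·3 + 3·2 = 2
s_13 = 2·2 + 0·1 + 3·1 + 3·3 = 1
s_14 = 2·1 + 0·2 + 3·1 + 3·1 = 3
s_15 = 2·3 + 0·1 + 3·2 + 3·1 = 0
s_16 = 2·0 + 0·3 + 3·1 + 3·2 = 4
s_17 = 2·4 + 0·0 + 3·3 + 3·1 = 0
s_18 = 2·0 + 0·4 + 3·0 + 3·3 = 4
s_19 = 2·4 + 0·0 + 3·4 + 3·0 = 0
s_20 = 2·0 + 0·4 + 3·0 + 3·4 = 2
s_21 = 2·2 + 0·0 + 3·4 + 3·0 = 1
s_22 = 2·1 + 0·2 + 3·0 + 3·4 = 4
s_23 = 2·4 + 0·1 + 3·2 + 3·0 = 4
s_24 = 2·4 + 0·4 + 3·1 + 3·2 = 2
s_25 = 2·2 + 0·4 + 3·4 + 3·1 = 4
s_26 = 2·4 + 0·2 + 3·4 + 3·4 = 2
s_27 = 2·2 + 0·4 + 3·2 + 3·4 = 2
s_28 = 2·2 + 0·2 + 3·4 + 3·2 = 2
s_29 = 2·2 + 0·2 + 3·2 + 3·4 = 2
s_30 = 2·2 + 0·2 + 3·2 + 3·2 = 1
s_31 = 2·1 + 0·2 + 3·2 + 3·2 = 4
s_32 = 2·4 + 0·1 + 3·2 + 3·2 = 0
s_33 = 2·0 + 0·4 + 3·1 + 3·2 = 4
s_34 = 2·4 + 0·0 + 3·4 + 3·1 = 3
s_35 = 2·3 + 0·4 + 3·0 + 3·4 = 3
s_36 = 2·3 + 0·3 + 3·4 + 3·0 = 3
s_37 = 2·3 + 0·3 + 3·3 + 3·4 = 2
s_38 = 2·2 + 0·3 + 3·3 + 3·3 = 2
s_39 = 2·2 + 0·2 + 3·3 + 3·3 = 2
s_40 = 2·2 + 0·2 + 3·2 + 3·3 = 4
s_41 = 2·4 + 0·2 + 3·2 + 3·2 = 0
s_42 = 2·0 + 0·4 + 3·2 + 3·2 = 2
s_43 = 2·2 + 0·0 + 3·4 + 3·2 = 2
s_44 = 2·2 + 0·2 + 3·0 + 3·4 = 1
s_45 = 2·1 + 0·2 + 3·2 + 3·0 = 3
s_46 = 2·3 + 0·1 + 3·2 + 3·2 = 3
s_47 = 2·3 + 0·3 + 3·1 + 3·2 = 0
s_48 = 2·0 + 0·3 + 3·3 + 3·1 = 2
s_49 = 2·2 + 0·0 + 3·3 + 3·3 = 2
s_50 = 2·2 + 0·2 + 3·0 + 3·3 = 3
s_51 = 2·3 + 0·2 + 3·2 + 3·0 = 2
s_52 = 2·2 + 0·3 + 3·2 + 3·2 = 1
s_53 = 2·1 + 0·2 + 3·3 + 3·2 = 2
s_54 = 2·2 + 0·1 + 3·2 + 3·3 = 4
s_55 = 2·4 + 0·2 + 3·1 + 3·2 = 2
s_56 = 2·2 + 0·4 + 3·2 + 3·1 = 3
s_57 = 2·3 + 0·2 + 3·4 + 3·2 = 4
s_58 = 2·4 + 0·3 + 3·2 + 3·4 = 1
s_59 = 2·1 + 0·4 + 3·3 + 3·2 = 2
s_60 = 2·2 + 0·1 + 3·4 + 3·3 = 0
s_61 = 2·0 + 0·2 + 3·1 + 3·4 = 0
s_62 = 2·0 + 0·0 + 3·2 + 3·1 = 4
s_63 = 2·4 + 0·0 + 3·0 + 3·2 = 4
s_64 = 2·4 + 0·4 + 3·0 + 3·0 = 3
s_65 = 2·3 + 0·4 + 3·4 + 3·0 = 3
s_66 = 2·3 + 0·3 + 3·4 + 3·4 = 0
s_67 = 2·0 + 0·3 + 3·3 + 3·4 = 1
s_68 = 2·1 + 0·0 + 3·3 + 3·3 = 0
s_69 = 2·0 + 0·1 + 3·0 + 3·3 = 4
s_70 = 2·4 + 0·0 + 3·1 + 3·0 = 1
s_71 = 2·1 + 0·4 + 3·0 + 3·1 = 0
s_72 = 2·0 + 0·1 + 3·4 + 3·0 = 2
s_73 = 2·2 + 0·0 + 3·1 + 3·4 = 4
s_74 = 2·4 + 0·2 + 3·0 + 3·1 = 1
s_75 = 2·1 + 0·4 + 3·2 + 3·0 = 3
s_76 = 2·3 + 0·1 + 3·4 + 3·2 = 4
s_77 = 2·4 + 0·3 + 3·1 + 3·4 = 3
s_78 = 2·3 + 0·4 + 3·3 + 3·1 = 3
s_79 = 2·3 + 0·3 + 3·4 + 3·3 = 2
s_80 = 2·2 + 0·3 + 3·3 + 3·4 = 0
s_81 = 2·0 + 0·2 + 3·3 + 3·3 = 3
s_82 = 2·3 + 0·0 + 3·2 + 3·3 = 1
s_83 = 2·1 + 0·3 + 3·0 + 3·2 = 3
s_84 = 2·3 + 0·1 + 3·3 + 3·0 = 0
s_85 = 2·0 + 0·3 + 3·1 + 3·3 = 2
s_86 = 2·2 + 0·0 + 3·3 + 3·1 = 1
s_87 = 2·1 + 0·2 + 3·0 + 3·3 = 1
s_88 = 2·1 + 0·1 + 3·2 + 3·0 = 3
s_89 = 2·3 + 0·1 + 3·1 + 3·2 = 0
s_90 = 2·0 + 0·3 + 3·1 + 3·1 = 1
s_91 = 2·1 + 0·0 + 3·3 + 3·1 = 4
s_92 = 2·4 + 0·1 + 3·0 + 3·3 = 2
s_93 = 2·2 + 0·4 + 3·1 + 3·0 = 2
s_94 = 2·2 + 0·2 + 3·4 + 3·1 = 4
s_95 = 2·4 + 0·2 + 3·2 + 3·4 = 1
s_96 = 2·1 + 0·4 + 3·2 + 3·2 = 4
s_97 = 2·4 + 0·1 + 3·4 + 3·2 = 1
s_98 = 2·1 + 0·4 + 3·1 + 3·4 = 2
s_99 = 2·2 + 0·1 + 3·4 + 3·1 = 4
s_100 = 2·4 + 0·2 + 3·1 + 3·4 = 3
s_101 = 2·3 + 0·4 + 3·2 + 3·1 = 0
s_102 = 2·0 + 0·3 + 3·4 + 3·2 = 3
s_103 = 2·3 + 0·0 + 3·3 + 3·4 = 2
s_104 = 2·2 + 0·3 + 3·0 + 3·3 = 3
s_105 = 2·3 + 0·2 + 3·3 + 3·0 = 0
s_106 = 2·0 + 0·3 + 3·2 + 3·3 = 0
s_107 = 2·0 + 0·0 + 3·3 + 3·2 = 0
s_108 = 2·0 + 0·0 + 3·0 + 3·3 = 4
s_109 = 2·4 + 0·0 + 3·0 + 3·0 = 3
s_110 = 2·3 + 0·4 + 3·0 + 3·0 = 1
s_111 = 2·1 + 0·3 + 3·4 + 3·0 = 4
s_112 = 2·4 + 0·1 + 3·3 + 3·4 = 4
s_113 = 2·4 + 0·4 + 3·1 + 3·3 = 0
s_114 = 2·0 + 0·4 + 3·4 + 3·1 = 0
s_115 = 2·0 + 0·0 + 3·4 + 3·4 = 4
s_116 = 2·4 + 0·0 + 3·0 + 3·4 = 0
s_117 = 2·0 + 0·4 + 3·0 + 3·0 = 0
s_118 = 2·0 + 0·0 + 3·4 + 3·0 = 2
s_119 = 2·2 + 0·0 + 3·0 + 3·4 = 1
s_120 = 2·1 + 0·2 + 3·0 + 3·0 = 2
s_121 = 2·2 + 0·1 + 3·2 + 3·0 = 0
s_122 = 2·0 + 0·2 + 3·1 + 3·2 = 4
s_123 = 2·4 + 0·0 + 3·2 + 3·1 = 2
s_124 = 2·2 + 0·4 + 3·0 + 3·2 = 0
s_125 = 2·0 + 0·2 + 3·4 + 3·0 = 2
s_126 = 2·2 + 0·0 + 3·2 + 3·4 = 2
s_127 = 2·2 + 0·2 + 3·0 + 3·2 = 0
(s_124, s_125, s_126, s_127) = (0, 2, 2, 0) = (s_0, s_1, s_2, s_3), so the sequence has period 124.
320 ≡ 72 (mod 124), hence s_320 = s_72 = 2.

2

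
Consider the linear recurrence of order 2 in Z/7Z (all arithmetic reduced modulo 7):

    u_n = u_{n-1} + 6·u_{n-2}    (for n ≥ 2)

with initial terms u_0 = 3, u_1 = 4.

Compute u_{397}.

u_2 = 1·4 + 6·3 = 1
u_3 = 1·1 + 6·4 = 4
u_4 = 1·4 + 6·1 = 3
u_5 = 1·3 + 6·4 = 6
u_6 = 1·6 + 6·3 = 3
u_7 = 1·3 + 6·6 = 4
(u_6, u_7) = (3, 4) = (u_0, u_1), so the sequence has period 6.
397 ≡ 1 (mod 6), hence u_397 = u_1 = 4.

4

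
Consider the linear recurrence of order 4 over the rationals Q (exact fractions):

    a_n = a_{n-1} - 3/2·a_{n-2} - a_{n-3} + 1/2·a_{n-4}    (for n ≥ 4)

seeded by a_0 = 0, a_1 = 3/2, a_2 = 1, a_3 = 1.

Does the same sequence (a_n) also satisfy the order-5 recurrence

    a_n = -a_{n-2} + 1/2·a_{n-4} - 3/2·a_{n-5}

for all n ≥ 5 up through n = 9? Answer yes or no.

Terms a_0..a_9: 0, 3/2, 1, 1, -2, -15/4, -5/4, 55/8, 23/2, 9/16
n=5: candidate gives -1/4, actual a_5 = -15/4 ✗

no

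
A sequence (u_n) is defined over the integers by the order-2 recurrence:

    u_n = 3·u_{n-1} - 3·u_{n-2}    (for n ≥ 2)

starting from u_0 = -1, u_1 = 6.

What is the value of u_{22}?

u_2 = 3·6 + -3·-1 = 21
u_3 = 3·21 + -3·6 = 45
u_4 = 3·45 + -3·21 = 72
u_5 = 3·72 + -3·45 = 81
u_6 = 3·81 + -3·72 = 27
u_7 = 3·27 + -3·81 = -162
u_8 = 3·-162 + -3·27 = -567
u_9 = 3·-567 + -3·-162 = -1215
u_10 = 3·-1215 + -3·-567 = -1944
u_11 = 3·-1944 + -3·-1215 = -2187
u_12 = 3·-2187 + -3·-1944 = -729
u_13 = 3·-729 + -3·-2187 = 4374
u_14 = 3·4374 + -3·-729 = 15309
u_15 = 3·15309 + -3·4374 = 32805
u_16 = 3·32805 + -3·15309 = 52488
u_17 = 3·52488 + -3·32805 = 59049
u_18 = 3·59049 + -3·52488 = 19683
u_19 = 3·19683 + -3·59049 = -118098
u_20 = 3·-118098 + -3·19683 = -413343
u_21 = 3·-413343 + -3·-118098 = -885735
u_22 = 3·-885735 + -3·-413343 = -1417176

-1417176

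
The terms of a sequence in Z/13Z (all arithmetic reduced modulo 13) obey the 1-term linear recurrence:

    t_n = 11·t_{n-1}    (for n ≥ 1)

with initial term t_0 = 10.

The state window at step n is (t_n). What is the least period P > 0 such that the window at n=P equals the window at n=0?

n=0: window = (10)
n=1: window = (6)
n=2: window = (1)
n=3: window = (11)
n=4: window = (4)
n=5: window = (5)
n=6: window = (3)
n=7: window = (7)
n=8: window = (12)
n=9: window = (2)
n=10: window = (9)
n=11: window = (8)
n=12: window = (10)
window at n=12 equals window at n=0 → period = 12

12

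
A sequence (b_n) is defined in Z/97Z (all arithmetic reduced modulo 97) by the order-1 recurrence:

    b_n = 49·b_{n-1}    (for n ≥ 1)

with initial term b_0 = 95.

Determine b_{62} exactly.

b_1 = 49·95 = 96
b_2 = 49·96 = 48
b_3 = 49·48 = 24
b_4 = 49·24 = 12
b_5 = 49·12 = 6
b_6 = 49·6 = 3
b_7 = 49·3 = 50
b_8 = 49·50 = 25
b_9 = 49·25 = 61
b_10 = 49·61 = 79
b_11 = 49·79 = 88
b_12 = 49·88 = 44
b_13 = 49·44 = 22
b_14 = 49·22 = 11
b_15 = 49·11 = 54
b_16 = 49·54 = 27
b_17 = 49·27 = 62
b_18 = 49·62 = 31
b_19 = 49·31 = 64
b_20 = 49·64 = 32
b_21 = 49·32 = 16
b_22 = 49·16 = 8
b_23 = 49·8 = 4
b_24 = 49·4 = 2
b_25 = 49·2 = 1
b_26 = 49·1 = 49
b_27 = 49·49 = 73
b_28 = 49·73 = 85
b_29 = 49·85 = 91
b_30 = 49·91 = 94
b_31 = 49·94 = 47
b_32 = 49·47 = 72
b_33 = 49·72 = 36
b_34 = 49·36 = 18
b_35 = 49·18 = 9
b_36 = 49·9 = 53
b_37 = 49·53 = 75
b_38 = 49·75 = 86
b_39 = 49·86 = 43
b_40 = 49·43 = 70
b_41 = 49·70 = 35
b_42 = 49·35 = 66
b_43 = 49·66 = 33
b_44 = 49·33 = 65
b_45 = 49·65 = 81
b_46 = 49·81 = 89
b_47 = 49·89 = 93
b_48 = 49·93 = 95
b_49 = 49·95 = 96
b_50 = 49·96 = 48
b_51 = 49·48 = 24
b_52 = 49·24 = 12
b_53 = 49·12 = 6
b_54 = 49·6 = 3
b_55 = 49·3 = 50
b_56 = 49·50 = 25
b_57 = 49·25 = 61
b_58 = 49·61 = 79
b_59 = 49·79 = 88
b_60 = 49·88 = 44
b_61 = 49·44 = 22
b_62 = 49·22 = 11

11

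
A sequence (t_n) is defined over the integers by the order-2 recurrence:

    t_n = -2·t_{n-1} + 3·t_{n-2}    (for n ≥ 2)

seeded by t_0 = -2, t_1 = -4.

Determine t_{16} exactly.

21523358

t_2 = -2·-4 + 3·-2 = 2
t_3 = -2·2 + 3·-4 = -16
t_4 = -2·-16 + 3·2 = 38
t_5 = -2·38 + 3·-16 = -124
t_6 = -2·-124 + 3·38 = 362
t_7 = -2·362 + 3·-124 = -1096
t_8 = -2·-1096 + 3·362 = 3278
t_9 = -2·3278 + 3·-1096 = -9844
t_10 = -2·-9844 + 3·3278 = 29522
t_11 = -2·29522 + 3·-9844 = -88576
t_12 = -2·-88576 + 3·29522 = 265718
t_13 = -2·265718 + 3·-88576 = -797164
t_14 = -2·-797164 + 3·265718 = 2391482
t_15 = -2·2391482 + 3·-797164 = -7174456
t_16 = -2·-7174456 + 3·2391482 = 21523358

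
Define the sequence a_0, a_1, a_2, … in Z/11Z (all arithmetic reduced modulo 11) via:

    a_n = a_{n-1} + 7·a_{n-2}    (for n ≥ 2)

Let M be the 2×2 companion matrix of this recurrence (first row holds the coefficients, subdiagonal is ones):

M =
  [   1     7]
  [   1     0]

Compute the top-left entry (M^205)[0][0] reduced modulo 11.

(M^205)[0][0] is the top entry after applying M 205 times to the unit state (1, 0). Equivalently it is h_{206} for the auxiliary sequence (h_n) obeying the same recurrence with h_1 = 1 and h_i = 0 for 0 ≤ i < 1:
h_2 = 1·1 + 7·0 = 1
h_3 = 1·1 + 7·1 = 8
h_4 = 1·8 + 7·1 = 4
h_5 = 1·4 + 7·8 = 5
h_6 = 1·5 + 7·4 = 0
h_7 = 1·0 + 7·5 = 2
h_8 = 1·2 + 7·0 = 2
h_9 = 1·2 + 7·2 = 5
h_10 = 1·5 + 7·2 = 8
h_11 = 1·8 + 7·5 = 10
h_12 = 1·10 + 7·8 = 0
h_13 = 1·0 + 7·10 = 4
h_14 = 1·4 + 7·0 = 4
h_15 = 1·4 + 7·4 = 10
h_16 = 1·10 + 7·4 = 5
h_17 = 1·5 + 7·10 = 9
h_18 = 1·9 + 7·5 = 0
h_19 = 1·0 + 7·9 = 8
h_20 = 1·8 + 7·0 = 8
h_21 = 1·8 + 7·8 = 9
h_22 = 1·9 + 7·8 = 10
h_23 = 1·10 + 7·9 = 7
h_24 = 1·7 + 7·10 = 0
h_25 = 1·0 + 7·7 = 5
h_26 = 1·5 + 7·0 = 5
h_27 = 1·5 + 7·5 = 7
h_28 = 1·7 + 7·5 = 9
h_29 = 1·9 + 7·7 = 3
h_30 = 1·3 + 7·9 = 0
h_31 = 1·0 + 7·3 = 10
h_32 = 1·10 + 7·0 = 10
h_33 = 1·10 + 7·10 = 3
h_34 = 1·3 + 7·10 = 7
h_35 = 1·7 + 7·3 = 6
h_36 = 1·6 + 7·7 = 0
h_37 = 1·0 + 7·6 = 9
h_38 = 1·9 + 7·0 = 9
h_39 = 1·9 + 7·9 = 6
h_40 = 1·6 + 7·9 = 3
h_41 = 1·3 + 7·6 = 1
h_42 = 1·1 + 7·3 = 0
h_43 = 1·0 + 7·1 = 7
h_44 = 1·7 + 7·0 = 7
h_45 = 1·7 + 7·7 = 1
h_46 = 1·1 + 7·7 = 6
h_47 = 1·6 + 7·1 = 2
h_48 = 1·2 + 7·6 = 0
h_49 = 1·0 + 7·2 = 3
h_50 = 1·3 + 7·0 = 3
h_51 = 1·3 + 7·3 = 2
h_52 = 1·2 + 7·3 = 1
h_53 = 1·1 + 7·2 = 4
h_54 = 1·4 + 7·1 = 0
h_55 = 1·0 + 7·4 = 6
h_56 = 1·6 + 7·0 = 6
h_57 = 1·6 + 7·6 = 4
h_58 = 1·4 + 7·6 = 2
h_59 = 1·2 + 7·4 = 8
h_60 = 1·8 + 7·2 = 0
h_61 = 1·0 + 7·8 = 1
(h_60, h_61) = (0, 1) = (h_0, h_1), so the sequence has period 60.
206 ≡ 26 (mod 60), hence h_206 = h_26 = 5.

5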